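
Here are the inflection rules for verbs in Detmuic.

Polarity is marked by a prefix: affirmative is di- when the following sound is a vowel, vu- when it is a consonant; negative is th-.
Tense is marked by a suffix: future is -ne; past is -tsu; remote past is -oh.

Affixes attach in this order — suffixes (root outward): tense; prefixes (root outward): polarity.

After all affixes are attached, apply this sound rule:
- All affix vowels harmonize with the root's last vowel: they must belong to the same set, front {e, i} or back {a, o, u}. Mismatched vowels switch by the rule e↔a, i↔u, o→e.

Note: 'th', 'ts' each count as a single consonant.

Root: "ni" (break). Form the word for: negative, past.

thnitsi

Attach polarity negative th- → thni.
Attach tense past -tsu → thnitsu.
Apply vowel harmony: thnitsu → thnitsi.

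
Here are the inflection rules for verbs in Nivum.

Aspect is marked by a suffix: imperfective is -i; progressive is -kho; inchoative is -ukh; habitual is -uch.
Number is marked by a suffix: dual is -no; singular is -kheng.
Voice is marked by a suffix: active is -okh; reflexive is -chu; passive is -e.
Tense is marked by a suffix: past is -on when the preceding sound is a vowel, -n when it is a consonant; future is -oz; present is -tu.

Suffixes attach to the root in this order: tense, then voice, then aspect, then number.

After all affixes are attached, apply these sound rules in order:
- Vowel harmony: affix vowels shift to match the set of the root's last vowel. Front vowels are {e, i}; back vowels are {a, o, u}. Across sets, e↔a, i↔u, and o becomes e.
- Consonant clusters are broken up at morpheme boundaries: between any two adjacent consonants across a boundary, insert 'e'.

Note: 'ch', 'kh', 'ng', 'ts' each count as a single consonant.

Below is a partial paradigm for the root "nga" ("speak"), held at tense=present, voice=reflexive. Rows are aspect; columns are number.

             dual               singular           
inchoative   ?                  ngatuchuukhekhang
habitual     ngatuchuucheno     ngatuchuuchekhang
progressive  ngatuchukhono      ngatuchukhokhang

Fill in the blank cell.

ngatuchuukheno

Attach tense present -tu → ngatu.
Attach voice reflexive -chu → ngatuchu.
Attach aspect inchoative -ukh → ngatuchuukh.
Attach number dual -no → ngatuchuukhno.
Vowel harmony: no change.
Apply epenthesis: ngatuchuukhno → ngatuchuukheno.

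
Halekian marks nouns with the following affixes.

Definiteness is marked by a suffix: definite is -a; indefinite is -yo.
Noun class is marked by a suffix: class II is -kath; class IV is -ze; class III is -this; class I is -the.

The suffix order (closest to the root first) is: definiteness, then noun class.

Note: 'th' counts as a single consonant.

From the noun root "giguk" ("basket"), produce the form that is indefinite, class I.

Attach definiteness indefinite -yo → gigukyo.
Attach noun class class I -the → gigukyothe.

gigukyothe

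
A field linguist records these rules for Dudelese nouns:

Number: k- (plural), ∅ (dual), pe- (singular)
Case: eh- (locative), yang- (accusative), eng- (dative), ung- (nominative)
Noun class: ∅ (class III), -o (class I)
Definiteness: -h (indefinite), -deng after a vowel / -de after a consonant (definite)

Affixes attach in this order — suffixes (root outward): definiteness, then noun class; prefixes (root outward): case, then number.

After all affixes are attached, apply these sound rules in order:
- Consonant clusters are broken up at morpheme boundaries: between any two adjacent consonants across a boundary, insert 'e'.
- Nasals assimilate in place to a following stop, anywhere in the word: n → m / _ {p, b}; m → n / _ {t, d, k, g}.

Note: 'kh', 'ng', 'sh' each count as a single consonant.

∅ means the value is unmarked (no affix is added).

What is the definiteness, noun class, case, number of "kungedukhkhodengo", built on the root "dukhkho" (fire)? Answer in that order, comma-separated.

Segment: k-ung-dukhkho-deng-o.
definiteness: -deng/de → definite.
noun class: -o → class I.
case: ung- → nominative.
number: k- → plural.

definite, class I, nominative, plural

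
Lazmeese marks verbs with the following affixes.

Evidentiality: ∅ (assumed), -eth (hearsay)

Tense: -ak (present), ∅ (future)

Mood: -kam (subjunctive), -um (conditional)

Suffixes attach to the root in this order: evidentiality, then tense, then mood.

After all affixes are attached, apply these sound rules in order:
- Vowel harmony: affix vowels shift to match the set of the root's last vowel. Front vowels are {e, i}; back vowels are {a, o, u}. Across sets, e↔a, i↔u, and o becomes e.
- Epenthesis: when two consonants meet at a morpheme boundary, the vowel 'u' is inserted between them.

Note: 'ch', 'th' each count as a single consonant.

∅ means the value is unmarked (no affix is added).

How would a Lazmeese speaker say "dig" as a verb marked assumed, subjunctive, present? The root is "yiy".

evidentiality = assumed: zero marking, form stays yiy.
Attach tense present -ak → yiyak.
Attach mood subjunctive -kam → yiyakkam.
Apply vowel harmony: yiyakkam → yiyekkem.
Apply epenthesis: yiyekkem → yiyekukem.

yiyekukem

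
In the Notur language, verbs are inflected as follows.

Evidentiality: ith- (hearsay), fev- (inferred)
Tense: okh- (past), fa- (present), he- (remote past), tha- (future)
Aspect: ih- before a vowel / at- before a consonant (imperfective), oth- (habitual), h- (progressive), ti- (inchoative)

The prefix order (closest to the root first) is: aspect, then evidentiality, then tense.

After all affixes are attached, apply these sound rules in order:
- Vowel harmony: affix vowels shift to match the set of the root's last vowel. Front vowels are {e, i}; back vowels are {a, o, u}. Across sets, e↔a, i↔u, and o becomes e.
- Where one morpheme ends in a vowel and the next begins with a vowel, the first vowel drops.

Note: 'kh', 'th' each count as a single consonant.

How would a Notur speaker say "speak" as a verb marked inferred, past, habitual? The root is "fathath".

Attach aspect habitual oth- → othfathath.
Attach evidentiality inferred fev- → fevothfathath.
Attach tense past okh- → okhfevothfathath.
Apply vowel harmony: okhfevothfathath → okhfavothfathath.
Vowel deletion: no change.

okhfavothfathath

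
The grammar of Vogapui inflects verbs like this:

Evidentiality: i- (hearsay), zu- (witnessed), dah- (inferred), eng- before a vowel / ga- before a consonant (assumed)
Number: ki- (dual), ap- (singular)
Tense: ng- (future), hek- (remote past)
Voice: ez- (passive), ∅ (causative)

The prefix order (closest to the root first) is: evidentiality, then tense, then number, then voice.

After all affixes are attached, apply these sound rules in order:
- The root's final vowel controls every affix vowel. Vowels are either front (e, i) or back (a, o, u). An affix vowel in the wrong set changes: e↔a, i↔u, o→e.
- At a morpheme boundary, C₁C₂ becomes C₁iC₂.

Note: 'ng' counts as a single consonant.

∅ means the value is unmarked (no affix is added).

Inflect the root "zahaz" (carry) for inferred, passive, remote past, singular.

azapihakidahizahaz

Attach evidentiality inferred dah- → dahzahaz.
Attach tense remote past hek- → hekdahzahaz.
Attach number singular ap- → aphekdahzahaz.
Attach voice passive ez- → ezaphekdahzahaz.
Apply vowel harmony: ezaphekdahzahaz → azaphakdahzahaz.
Apply epenthesis: azaphakdahzahaz → azapihakidahizahaz.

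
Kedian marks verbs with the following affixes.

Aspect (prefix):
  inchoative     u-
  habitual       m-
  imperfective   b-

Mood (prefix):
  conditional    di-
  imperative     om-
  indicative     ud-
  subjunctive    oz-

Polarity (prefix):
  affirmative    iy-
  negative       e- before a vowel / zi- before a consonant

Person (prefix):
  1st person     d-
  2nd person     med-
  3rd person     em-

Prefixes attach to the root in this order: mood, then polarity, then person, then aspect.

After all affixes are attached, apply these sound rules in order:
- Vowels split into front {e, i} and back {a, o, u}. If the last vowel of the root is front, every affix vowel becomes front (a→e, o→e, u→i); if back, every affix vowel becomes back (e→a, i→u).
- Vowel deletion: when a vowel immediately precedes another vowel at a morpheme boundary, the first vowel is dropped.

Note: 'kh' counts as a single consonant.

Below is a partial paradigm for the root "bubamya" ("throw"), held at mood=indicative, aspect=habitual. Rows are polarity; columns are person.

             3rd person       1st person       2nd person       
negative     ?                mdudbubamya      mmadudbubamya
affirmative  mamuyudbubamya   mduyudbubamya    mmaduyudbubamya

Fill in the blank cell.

Attach mood indicative ud- → udbubamya.
Attach polarity negative e- (before vowel 'u') → eudbubamya.
Attach person 3rd person em- → emeudbubamya.
Attach aspect habitual m- → memeudbubamya.
Apply vowel harmony: memeudbubamya → mamaudbubamya.
Apply vowel deletion: mamaudbubamya → mamudbubamya.

mamudbubamya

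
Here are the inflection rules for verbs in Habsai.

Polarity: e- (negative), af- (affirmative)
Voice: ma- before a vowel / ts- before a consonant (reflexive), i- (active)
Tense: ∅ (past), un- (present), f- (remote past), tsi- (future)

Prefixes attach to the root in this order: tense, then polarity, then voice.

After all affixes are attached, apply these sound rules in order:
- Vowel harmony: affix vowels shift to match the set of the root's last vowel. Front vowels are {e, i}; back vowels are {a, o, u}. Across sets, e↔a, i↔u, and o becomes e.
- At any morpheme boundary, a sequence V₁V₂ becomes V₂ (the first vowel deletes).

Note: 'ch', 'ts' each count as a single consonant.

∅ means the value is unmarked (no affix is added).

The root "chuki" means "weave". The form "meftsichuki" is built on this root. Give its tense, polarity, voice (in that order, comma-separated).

future, affirmative, reflexive

Segment: ma-af-tsi-chuki.
tense: tsi- → future.
polarity: af- → affirmative.
voice: ma/ts- → reflexive.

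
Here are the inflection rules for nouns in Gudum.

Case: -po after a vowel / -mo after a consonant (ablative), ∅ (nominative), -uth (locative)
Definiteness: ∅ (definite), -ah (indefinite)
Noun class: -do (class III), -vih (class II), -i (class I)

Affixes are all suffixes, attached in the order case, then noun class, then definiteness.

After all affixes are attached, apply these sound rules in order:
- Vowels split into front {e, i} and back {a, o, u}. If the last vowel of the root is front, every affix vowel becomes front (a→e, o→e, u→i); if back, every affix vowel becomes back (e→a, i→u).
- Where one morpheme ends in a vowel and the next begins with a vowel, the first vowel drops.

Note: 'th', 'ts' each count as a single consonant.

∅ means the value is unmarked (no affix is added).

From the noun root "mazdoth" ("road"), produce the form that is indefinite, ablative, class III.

Attach case ablative -mo (after consonant 'th') → mazdothmo.
Attach noun class class III -do → mazdothmodo.
Attach definiteness indefinite -ah → mazdothmodoah.
Vowel harmony: no change.
Apply vowel deletion: mazdothmodoah → mazdothmodah.

mazdothmodah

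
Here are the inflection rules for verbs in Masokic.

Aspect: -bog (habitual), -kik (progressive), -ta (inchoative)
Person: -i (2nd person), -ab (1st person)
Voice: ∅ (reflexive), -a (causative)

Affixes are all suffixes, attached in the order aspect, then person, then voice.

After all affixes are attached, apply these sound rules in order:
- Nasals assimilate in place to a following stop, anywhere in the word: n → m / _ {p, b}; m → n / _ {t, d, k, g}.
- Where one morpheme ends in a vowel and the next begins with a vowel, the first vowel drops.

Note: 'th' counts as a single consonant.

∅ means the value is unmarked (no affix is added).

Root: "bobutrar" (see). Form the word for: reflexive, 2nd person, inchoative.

Attach aspect inchoative -ta → bobutrarta.
Attach person 2nd person -i → bobutrartai.
voice = reflexive: zero marking, form stays bobutrartai.
Nasal assimilation: no change.
Apply vowel deletion: bobutrartai → bobutrarti.

bobutrarti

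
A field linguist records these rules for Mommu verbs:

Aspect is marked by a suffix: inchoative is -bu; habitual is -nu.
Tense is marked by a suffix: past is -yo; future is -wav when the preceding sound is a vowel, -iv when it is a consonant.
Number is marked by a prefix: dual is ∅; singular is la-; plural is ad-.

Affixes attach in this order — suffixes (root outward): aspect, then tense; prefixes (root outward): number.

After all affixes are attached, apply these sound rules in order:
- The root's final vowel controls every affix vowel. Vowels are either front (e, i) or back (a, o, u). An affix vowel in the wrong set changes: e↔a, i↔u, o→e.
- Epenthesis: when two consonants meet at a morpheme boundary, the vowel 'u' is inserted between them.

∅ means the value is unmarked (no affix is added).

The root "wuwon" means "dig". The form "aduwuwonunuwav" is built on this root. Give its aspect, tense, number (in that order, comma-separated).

habitual, future, plural

Segment: ad-wuwon-nu-wav.
aspect: -nu → habitual.
tense: -wav/iv → future.
number: ad- → plural.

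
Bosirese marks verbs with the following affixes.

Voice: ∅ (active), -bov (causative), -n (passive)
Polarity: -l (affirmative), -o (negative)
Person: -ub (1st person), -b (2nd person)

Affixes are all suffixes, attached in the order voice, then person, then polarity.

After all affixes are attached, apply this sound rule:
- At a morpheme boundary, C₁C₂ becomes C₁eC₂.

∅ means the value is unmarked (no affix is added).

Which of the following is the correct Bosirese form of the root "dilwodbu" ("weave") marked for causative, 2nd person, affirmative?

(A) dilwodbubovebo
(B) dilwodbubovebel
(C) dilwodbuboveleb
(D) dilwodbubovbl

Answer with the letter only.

Attach voice causative -bov → dilwodbubov.
Attach person 2nd person -b → dilwodbubovb.
Attach polarity affirmative -l → dilwodbubovbl.
Apply epenthesis: dilwodbubovbl → dilwodbubovebel.
So the correct form is dilwodbubovebel, option (B).
(C) dilwodbuboveleb is wrong: it has the affixes in the wrong order.
(D) dilwodbubovbl is wrong: it fails to apply the sound rule(s).
(A) dilwodbubovebo is wrong: it uses negative instead of affirmative for polarity.

B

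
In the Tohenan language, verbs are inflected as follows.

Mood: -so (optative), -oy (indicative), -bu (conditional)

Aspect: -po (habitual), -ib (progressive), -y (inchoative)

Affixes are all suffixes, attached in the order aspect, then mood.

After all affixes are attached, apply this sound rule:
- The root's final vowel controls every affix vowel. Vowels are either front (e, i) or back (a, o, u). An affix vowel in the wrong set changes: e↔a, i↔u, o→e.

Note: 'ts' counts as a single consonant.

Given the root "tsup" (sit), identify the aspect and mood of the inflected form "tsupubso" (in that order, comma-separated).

Segment: tsup-ib-so.
aspect: -ib → progressive.
mood: -so → optative.

progressive, optative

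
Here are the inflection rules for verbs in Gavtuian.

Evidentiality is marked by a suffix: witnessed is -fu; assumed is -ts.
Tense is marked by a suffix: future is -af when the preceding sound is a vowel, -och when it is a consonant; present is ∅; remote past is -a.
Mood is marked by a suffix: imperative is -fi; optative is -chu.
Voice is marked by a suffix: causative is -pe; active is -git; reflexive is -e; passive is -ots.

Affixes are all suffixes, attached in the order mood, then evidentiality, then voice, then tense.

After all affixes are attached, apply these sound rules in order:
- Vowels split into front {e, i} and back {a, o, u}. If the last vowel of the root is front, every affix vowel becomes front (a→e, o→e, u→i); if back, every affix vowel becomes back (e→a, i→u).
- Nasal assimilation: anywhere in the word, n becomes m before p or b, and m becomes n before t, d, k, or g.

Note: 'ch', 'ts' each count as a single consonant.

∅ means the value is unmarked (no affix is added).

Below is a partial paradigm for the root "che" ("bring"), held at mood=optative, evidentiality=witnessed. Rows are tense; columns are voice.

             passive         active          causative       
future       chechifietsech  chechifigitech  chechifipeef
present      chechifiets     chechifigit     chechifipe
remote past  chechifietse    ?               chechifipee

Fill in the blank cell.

chechifigite

Attach mood optative -chu → chechu.
Attach evidentiality witnessed -fu → chechufu.
Attach voice active -git → chechufugit.
Attach tense remote past -a → chechufugita.
Apply vowel harmony: chechufugita → chechifigite.
Nasal assimilation: no change.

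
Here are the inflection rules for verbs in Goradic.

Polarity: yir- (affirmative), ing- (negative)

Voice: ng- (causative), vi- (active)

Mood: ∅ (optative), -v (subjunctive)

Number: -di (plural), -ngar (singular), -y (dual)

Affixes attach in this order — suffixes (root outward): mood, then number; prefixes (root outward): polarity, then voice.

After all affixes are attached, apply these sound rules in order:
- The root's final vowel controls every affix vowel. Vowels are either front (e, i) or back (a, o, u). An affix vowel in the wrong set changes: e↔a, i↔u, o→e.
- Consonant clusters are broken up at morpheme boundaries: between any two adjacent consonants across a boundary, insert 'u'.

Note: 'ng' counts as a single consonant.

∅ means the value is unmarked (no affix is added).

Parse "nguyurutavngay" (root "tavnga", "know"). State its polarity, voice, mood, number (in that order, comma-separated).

Segment: ng-yir-tavnga-y.
polarity: yir- → affirmative.
voice: ng- → causative.
mood: ∅ → optative.
number: -y → dual.

affirmative, causative, optative, dual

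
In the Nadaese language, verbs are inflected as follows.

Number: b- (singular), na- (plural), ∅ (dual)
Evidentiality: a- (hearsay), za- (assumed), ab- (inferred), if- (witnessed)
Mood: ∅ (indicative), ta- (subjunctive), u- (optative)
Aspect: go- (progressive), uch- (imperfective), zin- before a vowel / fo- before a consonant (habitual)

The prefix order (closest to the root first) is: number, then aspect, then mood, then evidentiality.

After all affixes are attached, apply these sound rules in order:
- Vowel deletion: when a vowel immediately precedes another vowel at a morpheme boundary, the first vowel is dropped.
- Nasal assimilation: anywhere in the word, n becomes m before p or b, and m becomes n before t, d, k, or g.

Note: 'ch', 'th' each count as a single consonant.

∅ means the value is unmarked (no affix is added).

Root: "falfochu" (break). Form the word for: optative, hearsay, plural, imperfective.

Attach number plural na- → nafalfochu.
Attach aspect imperfective uch- → uchnafalfochu.
Attach mood optative u- → uuchnafalfochu.
Attach evidentiality hearsay a- → auuchnafalfochu.
Apply vowel deletion: auuchnafalfochu → uchnafalfochu.
Nasal assimilation: no change.

uchnafalfochu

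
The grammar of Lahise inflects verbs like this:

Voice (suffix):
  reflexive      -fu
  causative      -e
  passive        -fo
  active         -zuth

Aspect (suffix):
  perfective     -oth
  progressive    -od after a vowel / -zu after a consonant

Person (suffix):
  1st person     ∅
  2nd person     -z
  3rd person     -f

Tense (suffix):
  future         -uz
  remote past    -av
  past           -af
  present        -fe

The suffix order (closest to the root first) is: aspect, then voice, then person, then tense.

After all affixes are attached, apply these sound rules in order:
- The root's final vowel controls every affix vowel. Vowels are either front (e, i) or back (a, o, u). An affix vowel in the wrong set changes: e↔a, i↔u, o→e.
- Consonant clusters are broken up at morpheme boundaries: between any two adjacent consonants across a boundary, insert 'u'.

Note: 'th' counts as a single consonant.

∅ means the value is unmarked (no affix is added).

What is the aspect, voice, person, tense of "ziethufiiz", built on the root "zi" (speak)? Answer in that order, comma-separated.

perfective, reflexive, 1st person, future

Segment: zi-oth-fu-uz.
aspect: -oth → perfective.
voice: -fu → reflexive.
person: ∅ → 1st person.
tense: -uz → future.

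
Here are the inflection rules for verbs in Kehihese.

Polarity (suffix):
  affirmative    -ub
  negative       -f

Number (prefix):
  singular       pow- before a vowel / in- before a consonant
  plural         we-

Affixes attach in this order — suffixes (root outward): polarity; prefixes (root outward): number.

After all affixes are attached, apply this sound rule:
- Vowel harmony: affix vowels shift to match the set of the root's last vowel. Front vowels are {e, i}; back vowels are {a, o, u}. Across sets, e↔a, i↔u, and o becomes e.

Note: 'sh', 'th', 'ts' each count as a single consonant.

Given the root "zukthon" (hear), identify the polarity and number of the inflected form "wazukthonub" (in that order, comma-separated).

affirmative, plural

Segment: we-zukthon-ub.
polarity: -ub → affirmative.
number: we- → plural.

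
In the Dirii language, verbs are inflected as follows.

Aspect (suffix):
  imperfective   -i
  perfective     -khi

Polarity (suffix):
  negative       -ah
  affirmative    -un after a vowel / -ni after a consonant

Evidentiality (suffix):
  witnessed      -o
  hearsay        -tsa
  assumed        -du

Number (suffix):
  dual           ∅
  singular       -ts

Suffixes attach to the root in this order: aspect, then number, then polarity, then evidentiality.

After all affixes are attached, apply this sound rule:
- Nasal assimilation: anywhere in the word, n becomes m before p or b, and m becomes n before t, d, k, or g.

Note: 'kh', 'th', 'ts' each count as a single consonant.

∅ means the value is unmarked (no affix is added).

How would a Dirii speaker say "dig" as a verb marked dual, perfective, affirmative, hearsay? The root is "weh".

wehkhiuntsa

Attach aspect perfective -khi → wehkhi.
number = dual: zero marking, form stays wehkhi.
Attach polarity affirmative -un (after vowel 'i') → wehkhiun.
Attach evidentiality hearsay -tsa → wehkhiuntsa.
Nasal assimilation: no change.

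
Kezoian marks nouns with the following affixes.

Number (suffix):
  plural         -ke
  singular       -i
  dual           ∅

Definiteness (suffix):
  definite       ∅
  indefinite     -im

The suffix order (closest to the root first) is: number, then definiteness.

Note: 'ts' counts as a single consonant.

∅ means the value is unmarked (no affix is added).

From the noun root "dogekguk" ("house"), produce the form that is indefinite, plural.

Attach number plural -ke → dogekgukke.
Attach definiteness indefinite -im → dogekgukkeim.

dogekgukkeim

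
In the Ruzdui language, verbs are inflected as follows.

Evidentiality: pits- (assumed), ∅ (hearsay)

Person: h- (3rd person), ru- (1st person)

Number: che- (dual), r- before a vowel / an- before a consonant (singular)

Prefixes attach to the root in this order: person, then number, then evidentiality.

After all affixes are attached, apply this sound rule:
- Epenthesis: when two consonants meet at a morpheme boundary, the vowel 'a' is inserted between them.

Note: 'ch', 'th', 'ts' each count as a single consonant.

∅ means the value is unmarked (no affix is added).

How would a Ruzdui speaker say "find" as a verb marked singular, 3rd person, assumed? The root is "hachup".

Attach person 3rd person h- → hhachup.
Attach number singular an- (before consonant 'h') → anhhachup.
Attach evidentiality assumed pits- → pitsanhhachup.
Apply epenthesis: pitsanhhachup → pitsanahahachup.

pitsanahahachup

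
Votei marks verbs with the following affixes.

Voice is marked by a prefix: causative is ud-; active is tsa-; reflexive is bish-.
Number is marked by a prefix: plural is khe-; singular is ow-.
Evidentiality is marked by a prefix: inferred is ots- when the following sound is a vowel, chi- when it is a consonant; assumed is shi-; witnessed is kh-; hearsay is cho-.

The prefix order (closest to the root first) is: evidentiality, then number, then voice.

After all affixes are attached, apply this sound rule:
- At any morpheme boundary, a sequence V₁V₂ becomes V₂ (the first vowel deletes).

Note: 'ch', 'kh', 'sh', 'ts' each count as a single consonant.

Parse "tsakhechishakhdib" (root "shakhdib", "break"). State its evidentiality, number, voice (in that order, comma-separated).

inferred, plural, active

Segment: tsa-khe-chi-shakhdib.
evidentiality: ots/chi- → inferred.
number: khe- → plural.
voice: tsa- → active.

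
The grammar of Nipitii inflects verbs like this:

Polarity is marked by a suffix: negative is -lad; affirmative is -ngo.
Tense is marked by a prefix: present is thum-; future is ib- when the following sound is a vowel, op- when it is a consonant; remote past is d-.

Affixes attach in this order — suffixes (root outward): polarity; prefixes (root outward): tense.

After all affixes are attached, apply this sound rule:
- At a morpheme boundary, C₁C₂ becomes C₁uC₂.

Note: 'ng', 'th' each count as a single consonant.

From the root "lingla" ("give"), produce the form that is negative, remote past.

dulinglalad

Attach tense remote past d- → dlingla.
Attach polarity negative -lad → dlinglalad.
Apply epenthesis: dlinglalad → dulinglalad.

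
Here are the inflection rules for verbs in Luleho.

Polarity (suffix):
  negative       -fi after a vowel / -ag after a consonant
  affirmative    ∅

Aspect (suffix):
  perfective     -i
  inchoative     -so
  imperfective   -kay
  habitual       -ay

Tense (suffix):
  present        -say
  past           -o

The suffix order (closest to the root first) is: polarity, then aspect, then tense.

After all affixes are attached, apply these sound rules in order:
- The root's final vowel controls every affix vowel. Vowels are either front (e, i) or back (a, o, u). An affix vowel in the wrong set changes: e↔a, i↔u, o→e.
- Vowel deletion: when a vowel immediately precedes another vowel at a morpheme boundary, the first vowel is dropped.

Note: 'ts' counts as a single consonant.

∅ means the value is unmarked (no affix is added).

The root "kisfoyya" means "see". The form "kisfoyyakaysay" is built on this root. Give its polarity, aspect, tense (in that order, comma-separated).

Segment: kisfoyya-kay-say.
polarity: ∅ → affirmative.
aspect: -kay → imperfective.
tense: -say → present.

affirmative, imperfective, present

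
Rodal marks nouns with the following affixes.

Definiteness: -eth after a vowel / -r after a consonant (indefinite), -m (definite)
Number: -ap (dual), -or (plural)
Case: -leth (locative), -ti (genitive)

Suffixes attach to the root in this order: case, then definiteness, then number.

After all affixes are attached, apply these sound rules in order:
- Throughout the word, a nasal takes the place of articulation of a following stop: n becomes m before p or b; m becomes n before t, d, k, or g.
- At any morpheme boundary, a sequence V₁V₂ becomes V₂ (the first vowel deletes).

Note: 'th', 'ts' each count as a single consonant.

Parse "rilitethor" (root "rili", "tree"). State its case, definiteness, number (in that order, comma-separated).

genitive, indefinite, plural

Segment: rili-ti-eth-or.
case: -ti → genitive.
definiteness: -eth/r → indefinite.
number: -or → plural.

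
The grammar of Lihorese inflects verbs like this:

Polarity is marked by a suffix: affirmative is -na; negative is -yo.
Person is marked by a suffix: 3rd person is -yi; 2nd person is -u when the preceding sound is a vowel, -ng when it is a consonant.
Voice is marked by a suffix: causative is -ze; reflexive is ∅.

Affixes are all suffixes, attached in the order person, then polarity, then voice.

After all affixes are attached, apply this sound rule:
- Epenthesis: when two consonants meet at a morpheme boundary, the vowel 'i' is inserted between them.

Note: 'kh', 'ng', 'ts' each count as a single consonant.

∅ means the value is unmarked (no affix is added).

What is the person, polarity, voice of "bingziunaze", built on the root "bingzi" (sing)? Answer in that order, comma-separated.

2nd person, affirmative, causative

Segment: bingzi-u-na-ze.
person: -u/ng → 2nd person.
polarity: -na → affirmative.
voice: -ze → causative.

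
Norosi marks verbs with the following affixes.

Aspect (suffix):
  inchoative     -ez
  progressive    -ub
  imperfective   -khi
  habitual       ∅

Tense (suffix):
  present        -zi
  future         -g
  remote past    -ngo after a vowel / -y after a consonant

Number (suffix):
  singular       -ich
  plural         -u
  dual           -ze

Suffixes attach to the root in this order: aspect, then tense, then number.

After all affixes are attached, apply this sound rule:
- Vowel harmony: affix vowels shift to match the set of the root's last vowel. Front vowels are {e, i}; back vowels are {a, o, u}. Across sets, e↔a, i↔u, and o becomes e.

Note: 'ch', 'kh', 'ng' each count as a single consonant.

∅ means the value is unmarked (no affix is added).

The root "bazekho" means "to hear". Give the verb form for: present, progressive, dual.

bazekhoubzuza

Attach aspect progressive -ub → bazekhoub.
Attach tense present -zi → bazekhoubzi.
Attach number dual -ze → bazekhoubzize.
Apply vowel harmony: bazekhoubzize → bazekhoubzuza.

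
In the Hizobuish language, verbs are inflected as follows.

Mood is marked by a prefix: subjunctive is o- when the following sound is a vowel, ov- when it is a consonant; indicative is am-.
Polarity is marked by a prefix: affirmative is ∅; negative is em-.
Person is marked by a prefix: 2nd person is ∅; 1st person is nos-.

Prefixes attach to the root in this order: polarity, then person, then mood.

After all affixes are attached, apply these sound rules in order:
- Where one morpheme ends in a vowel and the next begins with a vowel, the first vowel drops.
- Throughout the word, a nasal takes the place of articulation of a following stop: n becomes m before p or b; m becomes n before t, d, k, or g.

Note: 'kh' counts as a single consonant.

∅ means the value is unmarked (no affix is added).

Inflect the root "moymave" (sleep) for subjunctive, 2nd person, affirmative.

ovmoymave

polarity = affirmative: zero marking, form stays moymave.
person = 2nd person: zero marking, form stays moymave.
Attach mood subjunctive ov- (before consonant 'm') → ovmoymave.
Vowel deletion: no change.
Nasal assimilation: no change.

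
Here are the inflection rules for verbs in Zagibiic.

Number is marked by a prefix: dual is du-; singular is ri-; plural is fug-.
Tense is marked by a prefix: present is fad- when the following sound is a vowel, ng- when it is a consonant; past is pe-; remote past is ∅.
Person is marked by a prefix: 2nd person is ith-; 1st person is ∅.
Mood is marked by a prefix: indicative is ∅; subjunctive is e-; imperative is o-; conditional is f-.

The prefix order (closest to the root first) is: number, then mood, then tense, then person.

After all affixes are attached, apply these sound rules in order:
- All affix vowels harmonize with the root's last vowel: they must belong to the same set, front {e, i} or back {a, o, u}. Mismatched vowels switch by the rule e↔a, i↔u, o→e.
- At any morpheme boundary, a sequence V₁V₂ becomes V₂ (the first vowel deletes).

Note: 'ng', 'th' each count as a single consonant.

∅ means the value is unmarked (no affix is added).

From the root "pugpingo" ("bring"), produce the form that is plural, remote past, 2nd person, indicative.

uthfugpugpingo

Attach number plural fug- → fugpugpingo.
mood = indicative: zero marking, form stays fugpugpingo.
tense = remote past: zero marking, form stays fugpugpingo.
Attach person 2nd person ith- → ithfugpugpingo.
Apply vowel harmony: ithfugpugpingo → uthfugpugpingo.
Vowel deletion: no change.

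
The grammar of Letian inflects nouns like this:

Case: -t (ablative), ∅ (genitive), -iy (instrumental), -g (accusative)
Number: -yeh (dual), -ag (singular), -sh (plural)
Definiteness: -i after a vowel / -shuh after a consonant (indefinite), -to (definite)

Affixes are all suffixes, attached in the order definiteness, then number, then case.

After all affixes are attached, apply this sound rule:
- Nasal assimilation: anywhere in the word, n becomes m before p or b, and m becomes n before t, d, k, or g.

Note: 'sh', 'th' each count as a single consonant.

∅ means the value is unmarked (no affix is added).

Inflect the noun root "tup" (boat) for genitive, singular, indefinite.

Attach definiteness indefinite -shuh (after consonant 'p') → tupshuh.
Attach number singular -ag → tupshuhag.
case = genitive: zero marking, form stays tupshuhag.
Nasal assimilation: no change.

tupshuhag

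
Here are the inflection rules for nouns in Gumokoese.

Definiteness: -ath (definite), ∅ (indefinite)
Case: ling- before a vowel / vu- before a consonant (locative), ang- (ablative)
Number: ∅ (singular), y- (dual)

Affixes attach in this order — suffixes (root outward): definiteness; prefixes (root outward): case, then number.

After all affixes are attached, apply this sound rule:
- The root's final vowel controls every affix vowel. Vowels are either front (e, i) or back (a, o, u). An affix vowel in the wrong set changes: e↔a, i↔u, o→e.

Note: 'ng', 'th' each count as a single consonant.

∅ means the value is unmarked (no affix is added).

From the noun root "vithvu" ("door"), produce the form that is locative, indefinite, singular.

vuvithvu

Attach case locative vu- (before consonant 'v') → vuvithvu.
definiteness = indefinite: zero marking, form stays vuvithvu.
number = singular: zero marking, form stays vuvithvu.
Vowel harmony: no change.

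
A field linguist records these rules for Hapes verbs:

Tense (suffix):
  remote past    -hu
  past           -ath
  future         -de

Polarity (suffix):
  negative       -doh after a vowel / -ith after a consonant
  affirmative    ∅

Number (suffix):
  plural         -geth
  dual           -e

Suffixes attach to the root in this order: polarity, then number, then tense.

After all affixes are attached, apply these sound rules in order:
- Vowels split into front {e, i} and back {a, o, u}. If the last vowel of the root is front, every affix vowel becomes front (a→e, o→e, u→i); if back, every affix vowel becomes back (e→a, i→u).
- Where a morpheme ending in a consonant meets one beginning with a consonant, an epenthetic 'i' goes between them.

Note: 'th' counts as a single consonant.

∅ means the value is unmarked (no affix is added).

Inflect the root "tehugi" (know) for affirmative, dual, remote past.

polarity = affirmative: zero marking, form stays tehugi.
Attach number dual -e → tehugie.
Attach tense remote past -hu → tehugiehu.
Apply vowel harmony: tehugiehu → tehugiehi.
Epenthesis: no change.

tehugiehi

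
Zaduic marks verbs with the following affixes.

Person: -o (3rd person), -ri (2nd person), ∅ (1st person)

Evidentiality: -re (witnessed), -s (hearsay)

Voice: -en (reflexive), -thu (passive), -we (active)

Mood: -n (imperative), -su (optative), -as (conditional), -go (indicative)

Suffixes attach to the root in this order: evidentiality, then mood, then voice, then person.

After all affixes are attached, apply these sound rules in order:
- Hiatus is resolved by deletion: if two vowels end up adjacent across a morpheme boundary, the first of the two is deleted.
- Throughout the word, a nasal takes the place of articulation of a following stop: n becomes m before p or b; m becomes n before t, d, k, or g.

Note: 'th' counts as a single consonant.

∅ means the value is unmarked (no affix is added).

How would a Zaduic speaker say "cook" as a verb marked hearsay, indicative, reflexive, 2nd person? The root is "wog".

wogsgenri

Attach evidentiality hearsay -s → wogs.
Attach mood indicative -go → wogsgo.
Attach voice reflexive -en → wogsgoen.
Attach person 2nd person -ri → wogsgoenri.
Apply vowel deletion: wogsgoenri → wogsgenri.
Nasal assimilation: no change.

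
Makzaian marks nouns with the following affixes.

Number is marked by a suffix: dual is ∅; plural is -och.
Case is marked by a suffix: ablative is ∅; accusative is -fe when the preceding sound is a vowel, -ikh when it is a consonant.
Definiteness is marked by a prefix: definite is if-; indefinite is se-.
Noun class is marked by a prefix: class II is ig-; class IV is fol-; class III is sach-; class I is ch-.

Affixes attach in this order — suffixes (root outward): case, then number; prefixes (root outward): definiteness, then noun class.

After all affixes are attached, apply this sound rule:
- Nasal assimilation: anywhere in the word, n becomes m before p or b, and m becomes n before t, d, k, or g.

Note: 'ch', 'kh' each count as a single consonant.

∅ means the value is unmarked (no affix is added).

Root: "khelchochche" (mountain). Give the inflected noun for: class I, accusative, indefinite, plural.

chsekhelchochchefeoch

Attach case accusative -fe (after vowel 'e') → khelchochchefe.
Attach definiteness indefinite se- → sekhelchochchefe.
Attach number plural -och → sekhelchochchefeoch.
Attach noun class class I ch- → chsekhelchochchefeoch.
Nasal assimilation: no change.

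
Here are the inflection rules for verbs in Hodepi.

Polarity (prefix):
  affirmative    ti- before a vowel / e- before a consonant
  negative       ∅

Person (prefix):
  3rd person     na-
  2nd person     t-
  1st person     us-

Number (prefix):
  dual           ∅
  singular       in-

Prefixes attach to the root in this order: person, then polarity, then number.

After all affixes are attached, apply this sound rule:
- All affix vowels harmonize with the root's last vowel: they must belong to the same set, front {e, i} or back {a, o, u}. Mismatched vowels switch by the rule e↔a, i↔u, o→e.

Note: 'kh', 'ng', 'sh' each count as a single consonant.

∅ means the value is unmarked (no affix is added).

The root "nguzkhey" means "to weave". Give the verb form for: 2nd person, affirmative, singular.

inetnguzkhey

Attach person 2nd person t- → tnguzkhey.
Attach polarity affirmative e- (before consonant 't') → etnguzkhey.
Attach number singular in- → inetnguzkhey.
Vowel harmony: no change.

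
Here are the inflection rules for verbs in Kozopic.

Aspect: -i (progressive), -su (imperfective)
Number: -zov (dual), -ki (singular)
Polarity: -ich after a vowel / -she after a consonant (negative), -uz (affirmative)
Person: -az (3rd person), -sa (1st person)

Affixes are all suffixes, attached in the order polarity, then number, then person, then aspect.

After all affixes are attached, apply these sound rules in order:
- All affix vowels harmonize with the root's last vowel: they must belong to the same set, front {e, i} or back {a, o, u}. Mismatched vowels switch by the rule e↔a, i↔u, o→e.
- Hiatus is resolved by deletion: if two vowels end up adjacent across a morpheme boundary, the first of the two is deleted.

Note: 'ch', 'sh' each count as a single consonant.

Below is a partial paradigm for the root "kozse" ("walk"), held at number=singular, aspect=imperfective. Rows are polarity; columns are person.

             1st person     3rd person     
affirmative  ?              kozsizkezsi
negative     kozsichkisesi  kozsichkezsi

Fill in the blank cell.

Attach polarity affirmative -uz → kozseuz.
Attach number singular -ki → kozseuzki.
Attach person 1st person -sa → kozseuzkisa.
Attach aspect imperfective -su → kozseuzkisasu.
Apply vowel harmony: kozseuzkisasu → kozseizkisesi.
Apply vowel deletion: kozseizkisesi → kozsizkisesi.

kozsizkisesi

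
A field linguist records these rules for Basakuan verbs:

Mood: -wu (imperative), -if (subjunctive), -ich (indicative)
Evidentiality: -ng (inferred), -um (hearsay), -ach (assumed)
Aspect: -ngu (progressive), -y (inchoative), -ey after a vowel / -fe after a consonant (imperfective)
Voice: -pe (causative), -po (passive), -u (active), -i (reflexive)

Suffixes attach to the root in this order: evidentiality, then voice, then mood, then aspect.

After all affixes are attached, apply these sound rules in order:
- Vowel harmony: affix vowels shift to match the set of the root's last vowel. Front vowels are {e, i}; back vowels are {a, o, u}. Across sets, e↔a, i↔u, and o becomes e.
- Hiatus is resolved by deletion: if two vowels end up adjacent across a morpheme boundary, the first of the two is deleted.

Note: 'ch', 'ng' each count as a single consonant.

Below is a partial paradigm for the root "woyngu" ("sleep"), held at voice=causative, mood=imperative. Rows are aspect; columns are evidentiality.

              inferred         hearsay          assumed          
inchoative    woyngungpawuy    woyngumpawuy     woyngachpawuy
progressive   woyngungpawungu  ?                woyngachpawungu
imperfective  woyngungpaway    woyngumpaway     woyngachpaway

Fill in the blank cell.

woyngumpawungu

Attach evidentiality hearsay -um → woynguum.
Attach voice causative -pe → woynguumpe.
Attach mood imperative -wu → woynguumpewu.
Attach aspect progressive -ngu → woynguumpewungu.
Apply vowel harmony: woynguumpewungu → woynguumpawungu.
Apply vowel deletion: woynguumpawungu → woyngumpawungu.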